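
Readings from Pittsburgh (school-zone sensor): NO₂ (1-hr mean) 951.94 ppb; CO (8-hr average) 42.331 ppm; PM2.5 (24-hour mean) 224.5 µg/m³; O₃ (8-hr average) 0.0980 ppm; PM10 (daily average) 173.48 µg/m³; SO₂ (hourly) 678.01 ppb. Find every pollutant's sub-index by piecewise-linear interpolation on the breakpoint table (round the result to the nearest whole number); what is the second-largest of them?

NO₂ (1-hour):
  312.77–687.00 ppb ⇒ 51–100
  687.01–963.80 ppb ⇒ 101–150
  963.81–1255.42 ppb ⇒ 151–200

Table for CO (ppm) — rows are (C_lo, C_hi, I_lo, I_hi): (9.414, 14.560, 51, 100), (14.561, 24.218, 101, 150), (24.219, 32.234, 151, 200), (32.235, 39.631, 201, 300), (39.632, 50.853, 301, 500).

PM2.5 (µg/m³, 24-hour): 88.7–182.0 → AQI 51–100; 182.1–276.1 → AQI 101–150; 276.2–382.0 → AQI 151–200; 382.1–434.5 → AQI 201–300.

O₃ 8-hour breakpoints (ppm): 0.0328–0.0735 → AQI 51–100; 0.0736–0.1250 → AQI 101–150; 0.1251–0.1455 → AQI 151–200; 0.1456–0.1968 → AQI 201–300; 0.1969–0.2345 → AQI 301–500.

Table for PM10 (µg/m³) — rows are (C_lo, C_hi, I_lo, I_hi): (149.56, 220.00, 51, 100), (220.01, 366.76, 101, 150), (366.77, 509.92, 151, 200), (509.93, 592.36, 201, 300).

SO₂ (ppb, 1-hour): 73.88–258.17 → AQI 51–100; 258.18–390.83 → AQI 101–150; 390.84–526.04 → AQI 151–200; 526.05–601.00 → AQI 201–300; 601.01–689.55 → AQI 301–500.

NO₂: 951.94 lies in 687.01–963.80, so I_lo=101, I_hi=150, C_lo=687.01, C_hi=963.80.
(150−101)/(963.80−687.01) × (951.94−687.01) + 101 = 49/276.79 × 264.93 + 101 ≈ 147.90 → 148.
CO: 42.331 ∈ [39.632, 50.853] ↔ index [301, 500].
301 + (42.331−39.632)·(500−301)/(50.853−39.632) = 301 + 2.699·199/11.221 ≈ 348.87, so AQI = 349.
PM2.5 224.5: bracket 182.1–276.1 → index 101–150; slope 49/94.0, offset 42.4.
AQI = 101 + 49/94.0·42.4 ≈ 123.10 ⇒ 123.
O₃ 0.0980: bracket 0.0736–0.1250 → index 101–150; slope 49/0.0514, offset 0.0244.
AQI = 101 + 49/0.0514·0.0244 ≈ 124.26 ⇒ 124.
PM10: 173.48 ∈ [149.56, 220.00] ↔ index [51, 100].
51 + (173.48−149.56)·(100−51)/(220.00−149.56) = 51 + 23.92·49/70.44 ≈ 67.64, so AQI = 68.
SO₂ 678.01: bracket 601.01–689.55 → index 301–500; slope 199/88.54, offset 77.00.
AQI = 301 + 199/88.54·77.00 ≈ 474.06 ⇒ 474.
Sub-indices: NO₂→148, CO→349, PM2.5→123, O₃→124, PM10→68, SO₂→474. Ranked high→low: 474, 349, 148, 124, 123, 68. Second-highest sub-index = 349.

349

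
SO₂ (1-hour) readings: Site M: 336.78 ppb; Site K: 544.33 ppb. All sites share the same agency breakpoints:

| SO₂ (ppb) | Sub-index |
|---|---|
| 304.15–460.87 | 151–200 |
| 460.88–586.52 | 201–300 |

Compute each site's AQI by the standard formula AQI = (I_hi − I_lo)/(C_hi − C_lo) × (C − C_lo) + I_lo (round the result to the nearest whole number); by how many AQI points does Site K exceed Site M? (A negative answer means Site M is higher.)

Site M: 336.78 lies in 304.15–460.87, so I_lo=151, I_hi=200, C_lo=304.15, C_hi=460.87.
(200−151)/(460.87−304.15) × (336.78−304.15) + 151 = 49/156.72 × 32.63 + 151 ≈ 161.20 → 161.
Site K: row 460.88–586.52 (AQI 201–300). (300−201)·(544.33−460.88)/(586.52−460.88) + 201 = 99·83.45/125.64 + 201 ≈ 266.76 → 267.
AQIs: Site M=161, Site K=267. Site K (267) − Site M (161) = 106.

106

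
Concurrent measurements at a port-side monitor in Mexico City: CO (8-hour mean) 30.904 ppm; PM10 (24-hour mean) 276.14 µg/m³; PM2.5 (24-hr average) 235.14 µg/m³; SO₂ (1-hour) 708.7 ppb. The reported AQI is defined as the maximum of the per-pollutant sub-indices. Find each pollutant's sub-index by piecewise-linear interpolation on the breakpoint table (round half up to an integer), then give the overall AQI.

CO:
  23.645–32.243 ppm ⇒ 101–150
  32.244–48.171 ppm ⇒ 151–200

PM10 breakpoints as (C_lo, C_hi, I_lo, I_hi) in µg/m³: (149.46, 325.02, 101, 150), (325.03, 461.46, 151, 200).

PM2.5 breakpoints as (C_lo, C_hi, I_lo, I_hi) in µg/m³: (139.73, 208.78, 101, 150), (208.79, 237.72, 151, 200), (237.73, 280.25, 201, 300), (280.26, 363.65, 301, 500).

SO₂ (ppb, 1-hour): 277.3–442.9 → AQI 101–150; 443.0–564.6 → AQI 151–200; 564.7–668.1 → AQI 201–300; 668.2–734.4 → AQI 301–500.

CO: row 23.645–32.243 (AQI 101–150). (150−101)·(30.904−23.645)/(32.243−23.645) + 101 = 49·7.259/8.598 + 101 ≈ 142.37 → 142.
PM10: row 149.46–325.02 (AQI 101–150). (150−101)·(276.14−149.46)/(325.02−149.46) + 101 = 49·126.68/175.56 + 101 ≈ 136.36 → 136.
PM2.5 235.14: bracket 208.79–237.72 → index 151–200; slope 49/28.93, offset 26.35.
AQI = 151 + 49/28.93·26.35 ≈ 195.63 ⇒ 196.
SO₂: 708.7 ∈ [668.2, 734.4] ↔ index [301, 500].
301 + (708.7−668.2)·(500−301)/(734.4−668.2) = 301 + 40.5·199/66.2 ≈ 422.74, so AQI = 423.
Sub-indices: CO→142, PM10→136, PM2.5→196, SO₂→423. Overall AQI = max = 423; dominant pollutant is SO₂.
AQI 423: Hazardous.

423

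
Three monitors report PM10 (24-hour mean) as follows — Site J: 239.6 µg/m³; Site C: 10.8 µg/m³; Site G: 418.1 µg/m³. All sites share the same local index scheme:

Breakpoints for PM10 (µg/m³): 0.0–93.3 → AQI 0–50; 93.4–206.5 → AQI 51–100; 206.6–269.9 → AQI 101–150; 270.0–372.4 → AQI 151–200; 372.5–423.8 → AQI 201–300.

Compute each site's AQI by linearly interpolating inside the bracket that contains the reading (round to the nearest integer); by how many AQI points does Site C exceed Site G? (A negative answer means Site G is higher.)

Site J: 239.6 ∈ [206.6, 269.9] ↔ index [101, 150].
101 + (239.6−206.6)·(150−101)/(269.9−206.6) = 101 + 33.0·49/63.3 ≈ 126.55, so AQI = 127.
Site C: 10.8 lies in 0.0–93.3, so I_lo=0, I_hi=50, C_lo=0.0, C_hi=93.3.
(50−0)/(93.3−0.0) × (10.8−0.0) + 0 = 50/93.3 × 10.8 + 0 ≈ 5.79 → 6.
Site G: 418.1 lies in 372.5–423.8, so I_lo=201, I_hi=300, C_lo=372.5, C_hi=423.8.
(300−201)/(423.8−372.5) × (418.1−372.5) + 201 = 99/51.3 × 45.6 + 201 ≈ 289.00 → 289.
AQIs: Site J=127, Site C=6, Site G=289. Site C (6) − Site G (289) = -283.

-283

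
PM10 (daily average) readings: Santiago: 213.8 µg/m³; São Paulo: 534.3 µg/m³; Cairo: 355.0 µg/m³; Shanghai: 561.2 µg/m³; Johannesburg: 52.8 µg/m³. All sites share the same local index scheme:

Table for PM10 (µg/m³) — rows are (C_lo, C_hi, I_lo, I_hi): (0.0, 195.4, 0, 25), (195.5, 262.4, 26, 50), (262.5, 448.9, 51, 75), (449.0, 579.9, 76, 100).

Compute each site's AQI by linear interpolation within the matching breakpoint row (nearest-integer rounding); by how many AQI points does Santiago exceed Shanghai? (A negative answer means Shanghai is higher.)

-64

Santiago: 213.8 lies in 195.5–262.4, so I_lo=26, I_hi=50, C_lo=195.5, C_hi=262.4.
(50−26)/(262.4−195.5) × (213.8−195.5) + 26 = 24/66.9 × 18.3 + 26 ≈ 32.57 → 33.
São Paulo 534.3: bracket 449.0–579.9 → index 76–100; slope 24/130.9, offset 85.3.
AQI = 76 + 24/130.9·85.3 ≈ 91.64 ⇒ 92.
Cairo: row 262.5–448.9 (AQI 51–75). (75−51)·(355.0−262.5)/(448.9−262.5) + 51 = 24·92.5/186.4 + 51 ≈ 62.91 → 63.
Shanghai: 561.2 lies in 449.0–579.9, so I_lo=76, I_hi=100, C_lo=449.0, C_hi=579.9.
(100−76)/(579.9−449.0) × (561.2−449.0) + 76 = 24/130.9 × 112.2 + 76 ≈ 96.57 → 97.
Johannesburg: row 0.0–195.4 (AQI 0–25). (25−0)·(52.8−0.0)/(195.4−0.0) + 0 = 25·52.8/195.4 + 0 ≈ 6.76 → 7.
AQIs: Santiago=33, São Paulo=92, Cairo=63, Shanghai=97, Johannesburg=7. Santiago (33) − Shanghai (97) = -64.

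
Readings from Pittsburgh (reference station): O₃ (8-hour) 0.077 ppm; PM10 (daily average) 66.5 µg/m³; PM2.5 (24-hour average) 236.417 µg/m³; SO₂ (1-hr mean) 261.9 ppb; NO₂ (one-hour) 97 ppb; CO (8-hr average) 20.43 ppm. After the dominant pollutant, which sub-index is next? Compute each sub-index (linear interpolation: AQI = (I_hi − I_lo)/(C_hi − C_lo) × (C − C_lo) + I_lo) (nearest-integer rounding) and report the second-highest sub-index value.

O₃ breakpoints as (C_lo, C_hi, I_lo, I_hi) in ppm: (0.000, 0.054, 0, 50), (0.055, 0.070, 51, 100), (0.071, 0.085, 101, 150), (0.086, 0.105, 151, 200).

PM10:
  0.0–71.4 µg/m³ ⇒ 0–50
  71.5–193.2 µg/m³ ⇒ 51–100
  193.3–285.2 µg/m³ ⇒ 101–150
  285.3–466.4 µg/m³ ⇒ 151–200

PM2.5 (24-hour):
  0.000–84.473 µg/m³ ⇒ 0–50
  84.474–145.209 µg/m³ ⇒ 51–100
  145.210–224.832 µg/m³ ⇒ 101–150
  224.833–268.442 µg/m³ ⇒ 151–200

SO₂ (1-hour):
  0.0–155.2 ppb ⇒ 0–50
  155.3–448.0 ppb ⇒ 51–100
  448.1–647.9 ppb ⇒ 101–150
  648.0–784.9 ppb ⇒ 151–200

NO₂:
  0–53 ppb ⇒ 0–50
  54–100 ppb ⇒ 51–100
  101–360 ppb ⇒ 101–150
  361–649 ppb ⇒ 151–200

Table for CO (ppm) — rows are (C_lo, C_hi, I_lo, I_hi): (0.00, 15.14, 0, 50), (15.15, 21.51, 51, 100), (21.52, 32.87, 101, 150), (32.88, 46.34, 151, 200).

122

O₃ 0.077: bracket 0.071–0.085 → index 101–150; slope 49/0.014, offset 0.006.
AQI = 101 + 49/0.014·0.006 ≈ 122.00 ⇒ 122.
PM10: 66.5 ∈ [0.0, 71.4] ↔ index [0, 50].
0 + (66.5−0.0)·(50−0)/(71.4−0.0) = 0 + 66.5·50/71.4 ≈ 46.57, so AQI = 47.
PM2.5 236.417: bracket 224.833–268.442 → index 151–200; slope 49/43.609, offset 11.584.
AQI = 151 + 49/43.609·11.584 ≈ 164.02 ⇒ 164.
SO₂ 261.9: bracket 155.3–448.0 → index 51–100; slope 49/292.7, offset 106.6.
AQI = 51 + 49/292.7·106.6 ≈ 68.85 ⇒ 69.
NO₂ 97: bracket 54–100 → index 51–100; slope 49/46, offset 43.
AQI = 51 + 49/46·43 ≈ 96.80 ⇒ 97.
CO: 20.43 ∈ [15.15, 21.51] ↔ index [51, 100].
51 + (20.43−15.15)·(100−51)/(21.51−15.15) = 51 + 5.28·49/6.36 ≈ 91.68, so AQI = 92.
Sub-indices: O₃→122, PM10→47, PM2.5→164, SO₂→69, NO₂→97, CO→92. Ranked high→low: 164, 122, 97, 92, 69, 47. Second-highest sub-index = 122.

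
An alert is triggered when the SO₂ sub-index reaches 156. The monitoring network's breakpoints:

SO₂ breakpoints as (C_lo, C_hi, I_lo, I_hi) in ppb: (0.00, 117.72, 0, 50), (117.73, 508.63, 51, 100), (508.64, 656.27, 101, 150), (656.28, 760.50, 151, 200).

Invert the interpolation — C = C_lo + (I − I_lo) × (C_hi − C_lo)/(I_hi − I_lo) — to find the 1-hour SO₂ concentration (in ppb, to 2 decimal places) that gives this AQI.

AQI 156 lies in the 151–200 band, which corresponds to 656.28–760.50 ppb.
C = 656.28 + (156−151)×(760.50−656.28)/(200−151) = 656.28 + 5×104.22/49 ≈ 666.9147 ppb → 666.91 ppb to 2 dp.

666.91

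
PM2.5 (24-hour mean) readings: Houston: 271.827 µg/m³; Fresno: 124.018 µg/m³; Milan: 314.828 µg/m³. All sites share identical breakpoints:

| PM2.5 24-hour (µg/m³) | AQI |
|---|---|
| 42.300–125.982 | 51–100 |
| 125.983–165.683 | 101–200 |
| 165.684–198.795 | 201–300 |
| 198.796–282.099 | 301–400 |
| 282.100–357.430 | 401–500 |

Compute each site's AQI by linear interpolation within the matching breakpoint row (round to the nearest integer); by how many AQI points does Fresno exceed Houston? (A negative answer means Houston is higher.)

-289

Houston: 271.827 lies in 198.796–282.099, so I_lo=301, I_hi=400, C_lo=198.796, C_hi=282.099.
(400−301)/(282.099−198.796) × (271.827−198.796) + 301 = 99/83.303 × 73.031 + 301 ≈ 387.79 → 388.
Fresno 124.018: bracket 42.300–125.982 → index 51–100; slope 49/83.682, offset 81.718.
AQI = 51 + 49/83.682·81.718 ≈ 98.85 ⇒ 99.
Milan: row 282.100–357.430 (AQI 401–500). (500−401)·(314.828−282.100)/(357.430−282.100) + 401 = 99·32.728/75.330 + 401 ≈ 444.01 → 444.
AQIs: Houston=388, Fresno=99, Milan=444. Fresno (99) − Houston (388) = -289.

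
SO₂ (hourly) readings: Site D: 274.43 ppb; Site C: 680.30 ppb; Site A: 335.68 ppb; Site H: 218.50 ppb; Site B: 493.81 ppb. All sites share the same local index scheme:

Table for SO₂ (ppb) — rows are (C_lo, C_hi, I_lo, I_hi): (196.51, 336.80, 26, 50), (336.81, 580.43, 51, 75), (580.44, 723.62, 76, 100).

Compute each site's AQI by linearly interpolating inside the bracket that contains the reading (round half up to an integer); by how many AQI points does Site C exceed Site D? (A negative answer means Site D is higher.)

54

Site D: 274.43 ∈ [196.51, 336.80] ↔ index [26, 50].
26 + (274.43−196.51)·(50−26)/(336.80−196.51) = 26 + 77.92·24/140.29 ≈ 39.33, so AQI = 39.
Site C: row 580.44–723.62 (AQI 76–100). (100−76)·(680.30−580.44)/(723.62−580.44) + 76 = 24·99.86/143.18 + 76 ≈ 92.74 → 93.
Site A 335.68: bracket 196.51–336.80 → index 26–50; slope 24/140.29, offset 139.17.
AQI = 26 + 24/140.29·139.17 ≈ 49.81 ⇒ 50.
Site H: 218.50 lies in 196.51–336.80, so I_lo=26, I_hi=50, C_lo=196.51, C_hi=336.80.
(50−26)/(336.80−196.51) × (218.50−196.51) + 26 = 24/140.29 × 21.99 + 26 ≈ 29.76 → 30.
Site B 493.81: bracket 336.81–580.43 → index 51–75; slope 24/243.62, offset 157.00.
AQI = 51 + 24/243.62·157.00 ≈ 66.47 ⇒ 66.
AQIs: Site D=39, Site C=93, Site A=50, Site H=30, Site B=66. Site C (93) − Site D (39) = 54.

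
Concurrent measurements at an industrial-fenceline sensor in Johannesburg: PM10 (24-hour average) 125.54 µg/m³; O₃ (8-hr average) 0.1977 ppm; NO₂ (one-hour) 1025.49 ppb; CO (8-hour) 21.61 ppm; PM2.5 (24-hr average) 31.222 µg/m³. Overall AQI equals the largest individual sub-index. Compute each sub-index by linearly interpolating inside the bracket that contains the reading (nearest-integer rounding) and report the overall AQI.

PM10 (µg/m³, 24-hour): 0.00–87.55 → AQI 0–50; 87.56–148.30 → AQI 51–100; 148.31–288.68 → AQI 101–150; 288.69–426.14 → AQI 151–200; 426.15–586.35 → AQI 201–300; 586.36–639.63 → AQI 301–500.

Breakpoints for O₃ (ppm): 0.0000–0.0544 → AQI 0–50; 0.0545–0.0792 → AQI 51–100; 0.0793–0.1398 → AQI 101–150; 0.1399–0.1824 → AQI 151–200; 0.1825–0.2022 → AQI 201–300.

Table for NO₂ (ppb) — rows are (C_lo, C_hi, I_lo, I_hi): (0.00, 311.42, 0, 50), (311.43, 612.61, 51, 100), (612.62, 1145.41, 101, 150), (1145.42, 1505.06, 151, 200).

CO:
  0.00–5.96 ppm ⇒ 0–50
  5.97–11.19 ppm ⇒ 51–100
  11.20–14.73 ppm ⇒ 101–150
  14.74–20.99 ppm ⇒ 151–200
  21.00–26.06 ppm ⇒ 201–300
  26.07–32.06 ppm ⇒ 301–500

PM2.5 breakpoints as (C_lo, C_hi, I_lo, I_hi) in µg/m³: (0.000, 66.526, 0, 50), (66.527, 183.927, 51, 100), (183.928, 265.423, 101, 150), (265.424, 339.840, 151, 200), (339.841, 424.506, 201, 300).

277

PM10: 125.54 lies in 87.56–148.30, so I_lo=51, I_hi=100, C_lo=87.56, C_hi=148.30.
(100−51)/(148.30−87.56) × (125.54−87.56) + 51 = 49/60.74 × 37.98 + 51 ≈ 81.64 → 82.
O₃: row 0.1825–0.2022 (AQI 201–300). (300−201)·(0.1977−0.1825)/(0.2022−0.1825) + 201 = 99·0.0152/0.0197 + 201 ≈ 277.39 → 277.
NO₂ 1025.49: bracket 612.62–1145.41 → index 101–150; slope 49/532.79, offset 412.87.
AQI = 101 + 49/532.79·412.87 ≈ 138.97 ⇒ 139.
CO 21.61: bracket 21.00–26.06 → index 201–300; slope 99/5.06, offset 0.61.
AQI = 201 + 99/5.06·0.61 ≈ 212.93 ⇒ 213.
PM2.5: 31.222 ∈ [0.000, 66.526] ↔ index [0, 50].
0 + (31.222−0.000)·(50−0)/(66.526−0.000) = 0 + 31.222·50/66.526 ≈ 23.47, so AQI = 23.
Sub-indices: PM10→82, O₃→277, NO₂→139, CO→213, PM2.5→23. Overall AQI = max = 277; dominant pollutant is O₃.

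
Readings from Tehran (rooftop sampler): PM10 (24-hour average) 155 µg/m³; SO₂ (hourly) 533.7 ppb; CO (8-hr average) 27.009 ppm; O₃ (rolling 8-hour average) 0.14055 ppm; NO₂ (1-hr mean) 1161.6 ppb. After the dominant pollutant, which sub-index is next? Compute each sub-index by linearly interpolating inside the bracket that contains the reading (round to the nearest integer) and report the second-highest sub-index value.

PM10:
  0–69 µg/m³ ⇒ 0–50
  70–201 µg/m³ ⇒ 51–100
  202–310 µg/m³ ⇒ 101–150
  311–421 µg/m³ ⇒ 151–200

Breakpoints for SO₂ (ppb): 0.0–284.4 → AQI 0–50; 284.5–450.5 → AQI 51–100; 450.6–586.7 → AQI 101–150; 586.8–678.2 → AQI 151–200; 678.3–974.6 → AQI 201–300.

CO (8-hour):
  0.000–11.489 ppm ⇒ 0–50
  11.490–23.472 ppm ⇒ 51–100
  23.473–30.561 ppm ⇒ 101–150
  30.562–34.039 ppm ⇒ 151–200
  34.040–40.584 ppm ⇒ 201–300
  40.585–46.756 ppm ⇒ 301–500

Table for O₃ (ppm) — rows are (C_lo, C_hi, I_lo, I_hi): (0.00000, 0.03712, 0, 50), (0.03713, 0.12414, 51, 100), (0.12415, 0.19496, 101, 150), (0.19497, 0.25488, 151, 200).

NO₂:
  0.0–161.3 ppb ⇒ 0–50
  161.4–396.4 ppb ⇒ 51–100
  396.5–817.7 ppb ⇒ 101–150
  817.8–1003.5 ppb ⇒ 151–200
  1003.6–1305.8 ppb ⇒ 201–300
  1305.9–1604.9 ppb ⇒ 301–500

PM10: 155 lies in 70–201, so I_lo=51, I_hi=100, C_lo=70, C_hi=201.
(100−51)/(201−70) × (155−70) + 51 = 49/131 × 85 + 51 ≈ 82.79 → 83.
SO₂: row 450.6–586.7 (AQI 101–150). (150−101)·(533.7−450.6)/(586.7−450.6) + 101 = 49·83.1/136.1 + 101 ≈ 130.92 → 131.
CO: 27.009 lies in 23.473–30.561, so I_lo=101, I_hi=150, C_lo=23.473, C_hi=30.561.
(150−101)/(30.561−23.473) × (27.009−23.473) + 101 = 49/7.088 × 3.536 + 101 ≈ 125.44 → 125.
O₃: row 0.12415–0.19496 (AQI 101–150). (150−101)·(0.14055−0.12415)/(0.19496−0.12415) + 101 = 49·0.01640/0.07081 + 101 ≈ 112.35 → 112.
NO₂ 1161.6: bracket 1003.6–1305.8 → index 201–300; slope 99/302.2, offset 158.0.
AQI = 201 + 99/302.2·158.0 ≈ 252.76 ⇒ 253.
Sub-indices: PM10→83, SO₂→131, CO→125, O₃→112, NO₂→253. Ranked high→low: 253, 131, 125, 112, 83. Second-highest sub-index = 131.

131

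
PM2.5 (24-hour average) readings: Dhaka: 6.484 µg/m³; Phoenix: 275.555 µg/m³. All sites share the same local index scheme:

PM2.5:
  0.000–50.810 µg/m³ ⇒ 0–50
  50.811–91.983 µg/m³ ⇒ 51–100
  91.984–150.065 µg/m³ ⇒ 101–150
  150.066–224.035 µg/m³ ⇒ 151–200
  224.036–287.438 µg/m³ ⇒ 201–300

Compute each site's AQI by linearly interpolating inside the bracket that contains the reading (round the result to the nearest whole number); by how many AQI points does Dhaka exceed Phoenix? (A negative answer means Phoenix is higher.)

-275

Dhaka: 6.484 ∈ [0.000, 50.810] ↔ index [0, 50].
0 + (6.484−0.000)·(50−0)/(50.810−0.000) = 0 + 6.484·50/50.810 ≈ 6.38, so AQI = 6.
Phoenix: 275.555 lies in 224.036–287.438, so I_lo=201, I_hi=300, C_lo=224.036, C_hi=287.438.
(300−201)/(287.438−224.036) × (275.555−224.036) + 201 = 99/63.402 × 51.519 + 201 ≈ 281.45 → 281.
AQIs: Dhaka=6, Phoenix=281. Dhaka (6) − Phoenix (281) = -275.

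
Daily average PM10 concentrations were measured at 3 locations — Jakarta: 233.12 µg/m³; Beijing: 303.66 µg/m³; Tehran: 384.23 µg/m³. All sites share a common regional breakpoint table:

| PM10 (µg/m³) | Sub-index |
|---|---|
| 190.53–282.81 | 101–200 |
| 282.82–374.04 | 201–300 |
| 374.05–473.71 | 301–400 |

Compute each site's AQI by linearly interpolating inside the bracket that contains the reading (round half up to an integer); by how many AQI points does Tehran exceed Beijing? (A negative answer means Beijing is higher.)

Jakarta: 233.12 ∈ [190.53, 282.81] ↔ index [101, 200].
101 + (233.12−190.53)·(200−101)/(282.81−190.53) = 101 + 42.59·99/92.28 ≈ 146.69, so AQI = 147.
Beijing: 303.66 lies in 282.82–374.04, so I_lo=201, I_hi=300, C_lo=282.82, C_hi=374.04.
(300−201)/(374.04−282.82) × (303.66−282.82) + 201 = 99/91.22 × 20.84 + 201 ≈ 223.62 → 224.
Tehran: 384.23 ∈ [374.05, 473.71] ↔ index [301, 400].
301 + (384.23−374.05)·(400−301)/(473.71−374.05) = 301 + 10.18·99/99.66 ≈ 311.11, so AQI = 311.
AQIs: Jakarta=147, Beijing=224, Tehran=311. Tehran (311) − Beijing (224) = 87.

87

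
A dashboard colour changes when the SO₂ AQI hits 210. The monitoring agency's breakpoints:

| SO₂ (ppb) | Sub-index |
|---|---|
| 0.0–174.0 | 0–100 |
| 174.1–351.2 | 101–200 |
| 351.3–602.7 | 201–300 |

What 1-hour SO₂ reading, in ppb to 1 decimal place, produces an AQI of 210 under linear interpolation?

374.2

AQI 210 lies in the 201–300 band, which corresponds to 351.3–602.7 ppb.
C = 351.3 + (210−201)×(602.7−351.3)/(300−201) = 351.3 + 9×251.4/99 ≈ 374.155 ppb → 374.2 ppb to 1 dp.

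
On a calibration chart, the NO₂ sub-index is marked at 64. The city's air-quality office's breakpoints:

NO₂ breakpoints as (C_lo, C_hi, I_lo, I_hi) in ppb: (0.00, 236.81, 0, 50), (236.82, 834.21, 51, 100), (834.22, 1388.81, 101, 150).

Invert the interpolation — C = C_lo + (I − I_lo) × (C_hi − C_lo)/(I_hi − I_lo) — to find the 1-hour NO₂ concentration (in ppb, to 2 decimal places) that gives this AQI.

395.31

AQI 64 lies in the 51–100 band, which corresponds to 236.82–834.21 ppb.
C = 236.82 + (64−51)×(834.21−236.82)/(100−51) = 236.82 + 13×597.39/49 ≈ 395.3112 ppb → 395.31 ppb to 2 dp.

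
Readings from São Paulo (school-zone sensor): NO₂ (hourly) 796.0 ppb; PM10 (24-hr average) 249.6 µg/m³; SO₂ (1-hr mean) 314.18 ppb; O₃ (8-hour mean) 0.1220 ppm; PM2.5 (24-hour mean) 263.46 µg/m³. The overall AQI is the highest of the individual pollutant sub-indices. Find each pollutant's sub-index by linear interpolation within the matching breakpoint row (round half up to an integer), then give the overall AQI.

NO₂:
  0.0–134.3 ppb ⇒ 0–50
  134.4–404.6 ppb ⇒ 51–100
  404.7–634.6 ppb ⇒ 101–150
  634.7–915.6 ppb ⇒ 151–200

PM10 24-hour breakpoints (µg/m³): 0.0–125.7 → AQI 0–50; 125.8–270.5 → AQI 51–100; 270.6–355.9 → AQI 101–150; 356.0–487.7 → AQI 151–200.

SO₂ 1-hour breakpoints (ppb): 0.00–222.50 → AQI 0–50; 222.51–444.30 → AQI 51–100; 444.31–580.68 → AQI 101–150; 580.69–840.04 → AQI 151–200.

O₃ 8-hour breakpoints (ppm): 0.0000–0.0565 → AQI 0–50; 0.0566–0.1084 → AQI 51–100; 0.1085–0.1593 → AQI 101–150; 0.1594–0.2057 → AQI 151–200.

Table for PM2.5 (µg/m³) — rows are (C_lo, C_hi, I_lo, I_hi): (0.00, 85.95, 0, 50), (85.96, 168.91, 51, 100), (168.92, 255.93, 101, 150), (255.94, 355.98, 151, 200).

NO₂: 796.0 lies in 634.7–915.6, so I_lo=151, I_hi=200, C_lo=634.7, C_hi=915.6.
(200−151)/(915.6−634.7) × (796.0−634.7) + 151 = 49/280.9 × 161.3 + 151 ≈ 179.14 → 179.
PM10: row 125.8–270.5 (AQI 51–100). (100−51)·(249.6−125.8)/(270.5−125.8) + 51 = 49·123.8/144.7 + 51 ≈ 92.92 → 93.
SO₂: 314.18 lies in 222.51–444.30, so I_lo=51, I_hi=100, C_lo=222.51, C_hi=444.30.
(100−51)/(444.30−222.51) × (314.18−222.51) + 51 = 49/221.79 × 91.67 + 51 ≈ 71.25 → 71.
O₃: 0.1220 lies in 0.1085–0.1593, so I_lo=101, I_hi=150, C_lo=0.1085, C_hi=0.1593.
(150−101)/(0.1593−0.1085) × (0.1220−0.1085) + 101 = 49/0.0508 × 0.0135 + 101 ≈ 114.02 → 114.
PM2.5: 263.46 ∈ [255.94, 355.98] ↔ index [151, 200].
151 + (263.46−255.94)·(200−151)/(355.98−255.94) = 151 + 7.52·49/100.04 ≈ 154.68, so AQI = 155.
Sub-indices: NO₂→179, PM10→93, SO₂→71, O₃→114, PM2.5→155. Overall AQI = max = 179; dominant pollutant is NO₂.

179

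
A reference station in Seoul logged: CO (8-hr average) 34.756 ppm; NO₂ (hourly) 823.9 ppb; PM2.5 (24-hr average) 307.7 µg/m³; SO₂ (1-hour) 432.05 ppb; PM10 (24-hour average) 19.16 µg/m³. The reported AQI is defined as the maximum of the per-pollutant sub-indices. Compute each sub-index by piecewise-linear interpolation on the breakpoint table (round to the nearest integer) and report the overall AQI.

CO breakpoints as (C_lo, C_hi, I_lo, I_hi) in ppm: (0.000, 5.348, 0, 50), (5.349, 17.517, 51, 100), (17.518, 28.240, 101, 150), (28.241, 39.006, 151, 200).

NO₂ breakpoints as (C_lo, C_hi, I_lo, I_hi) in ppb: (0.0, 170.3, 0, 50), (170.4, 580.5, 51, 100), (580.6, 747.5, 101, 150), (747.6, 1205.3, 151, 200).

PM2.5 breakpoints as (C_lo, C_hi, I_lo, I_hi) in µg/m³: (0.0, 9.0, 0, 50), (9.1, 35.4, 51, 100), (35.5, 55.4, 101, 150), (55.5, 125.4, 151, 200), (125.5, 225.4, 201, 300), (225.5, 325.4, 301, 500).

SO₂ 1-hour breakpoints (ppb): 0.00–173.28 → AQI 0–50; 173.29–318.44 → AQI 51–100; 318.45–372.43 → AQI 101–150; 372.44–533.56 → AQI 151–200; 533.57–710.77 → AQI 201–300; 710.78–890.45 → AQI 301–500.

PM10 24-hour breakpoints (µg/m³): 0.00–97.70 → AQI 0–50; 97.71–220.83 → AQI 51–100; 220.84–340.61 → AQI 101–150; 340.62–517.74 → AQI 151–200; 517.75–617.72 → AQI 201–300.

CO: row 28.241–39.006 (AQI 151–200). (200−151)·(34.756−28.241)/(39.006−28.241) + 151 = 49·6.515/10.765 + 151 ≈ 180.65 → 181.
NO₂: 823.9 lies in 747.6–1205.3, so I_lo=151, I_hi=200, C_lo=747.6, C_hi=1205.3.
(200−151)/(1205.3−747.6) × (823.9−747.6) + 151 = 49/457.7 × 76.3 + 151 ≈ 159.17 → 159.
PM2.5 307.7: bracket 225.5–325.4 → index 301–500; slope 199/99.9, offset 82.2.
AQI = 301 + 199/99.9·82.2 ≈ 464.74 ⇒ 465.
SO₂: 432.05 ∈ [372.44, 533.56] ↔ index [151, 200].
151 + (432.05−372.44)·(200−151)/(533.56−372.44) = 151 + 59.61·49/161.12 ≈ 169.13, so AQI = 169.
PM10: row 0.00–97.70 (AQI 0–50). (50−0)·(19.16−0.00)/(97.70−0.00) + 0 = 50·19.16/97.70 + 0 ≈ 9.81 → 10.
Sub-indices: CO→181, NO₂→159, PM2.5→465, SO₂→169, PM10→10. Overall AQI = max = 465; dominant pollutant is PM2.5.
AQI 465: Hazardous.

465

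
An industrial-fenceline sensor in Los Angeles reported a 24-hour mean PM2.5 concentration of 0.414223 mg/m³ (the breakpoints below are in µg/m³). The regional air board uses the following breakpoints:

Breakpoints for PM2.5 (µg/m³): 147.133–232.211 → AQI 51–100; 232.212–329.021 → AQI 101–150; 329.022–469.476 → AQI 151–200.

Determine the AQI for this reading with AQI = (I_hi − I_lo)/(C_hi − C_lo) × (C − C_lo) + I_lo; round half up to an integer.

Convert: 0.414223 mg/m³ = 414.223 µg/m³.
PM2.5: 414.223 lies in 329.022–469.476, so I_lo=151, I_hi=200, C_lo=329.022, C_hi=469.476.
(200−151)/(469.476−329.022) × (414.223−329.022) + 151 = 49/140.454 × 85.201 + 151 ≈ 180.72 → 181.

181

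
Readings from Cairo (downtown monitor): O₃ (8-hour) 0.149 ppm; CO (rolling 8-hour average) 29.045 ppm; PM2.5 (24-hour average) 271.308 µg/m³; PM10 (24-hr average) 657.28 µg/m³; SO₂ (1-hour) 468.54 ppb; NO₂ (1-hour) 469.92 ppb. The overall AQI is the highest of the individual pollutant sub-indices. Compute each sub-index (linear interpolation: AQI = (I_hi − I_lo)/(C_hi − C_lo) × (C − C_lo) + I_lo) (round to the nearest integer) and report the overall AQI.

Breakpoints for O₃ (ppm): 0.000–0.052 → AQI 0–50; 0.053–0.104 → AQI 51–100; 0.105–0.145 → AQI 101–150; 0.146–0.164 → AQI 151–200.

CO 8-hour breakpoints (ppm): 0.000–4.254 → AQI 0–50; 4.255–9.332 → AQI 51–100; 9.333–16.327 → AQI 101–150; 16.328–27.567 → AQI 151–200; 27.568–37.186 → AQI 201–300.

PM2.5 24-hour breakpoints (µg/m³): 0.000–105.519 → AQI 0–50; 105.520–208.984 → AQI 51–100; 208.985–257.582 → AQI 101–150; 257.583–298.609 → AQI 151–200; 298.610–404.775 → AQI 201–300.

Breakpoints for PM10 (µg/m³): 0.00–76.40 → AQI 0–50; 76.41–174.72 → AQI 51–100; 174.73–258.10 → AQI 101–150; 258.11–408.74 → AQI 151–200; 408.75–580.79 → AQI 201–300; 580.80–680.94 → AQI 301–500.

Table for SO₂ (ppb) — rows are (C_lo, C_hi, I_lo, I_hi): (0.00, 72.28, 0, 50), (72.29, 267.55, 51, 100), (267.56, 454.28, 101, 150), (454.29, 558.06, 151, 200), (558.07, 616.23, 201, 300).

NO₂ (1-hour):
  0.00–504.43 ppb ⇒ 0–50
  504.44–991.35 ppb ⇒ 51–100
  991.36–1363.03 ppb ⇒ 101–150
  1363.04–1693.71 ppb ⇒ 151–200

453

O₃ 0.149: bracket 0.146–0.164 → index 151–200; slope 49/0.018, offset 0.003.
AQI = 151 + 49/0.018·0.003 ≈ 159.17 ⇒ 159.
CO: 29.045 lies in 27.568–37.186, so I_lo=201, I_hi=300, C_lo=27.568, C_hi=37.186.
(300−201)/(37.186−27.568) × (29.045−27.568) + 201 = 99/9.618 × 1.477 + 201 ≈ 216.20 → 216.
PM2.5: 271.308 ∈ [257.583, 298.609] ↔ index [151, 200].
151 + (271.308−257.583)·(200−151)/(298.609−257.583) = 151 + 13.725·49/41.026 ≈ 167.39, so AQI = 167.
PM10: 657.28 lies in 580.80–680.94, so I_lo=301, I_hi=500, C_lo=580.80, C_hi=680.94.
(500−301)/(680.94−580.80) × (657.28−580.80) + 301 = 199/100.14 × 76.48 + 301 ≈ 452.98 → 453.
SO₂: row 454.29–558.06 (AQI 151–200). (200−151)·(468.54−454.29)/(558.06−454.29) + 151 = 49·14.25/103.77 + 151 ≈ 157.73 → 158.
NO₂: 469.92 lies in 0.00–504.43, so I_lo=0, I_hi=50, C_lo=0.00, C_hi=504.43.
(50−0)/(504.43−0.00) × (469.92−0.00) + 0 = 50/504.43 × 469.92 + 0 ≈ 46.58 → 47.
Sub-indices: O₃→159, CO→216, PM2.5→167, PM10→453, SO₂→158, NO₂→47. Overall AQI = max = 453; dominant pollutant is PM10.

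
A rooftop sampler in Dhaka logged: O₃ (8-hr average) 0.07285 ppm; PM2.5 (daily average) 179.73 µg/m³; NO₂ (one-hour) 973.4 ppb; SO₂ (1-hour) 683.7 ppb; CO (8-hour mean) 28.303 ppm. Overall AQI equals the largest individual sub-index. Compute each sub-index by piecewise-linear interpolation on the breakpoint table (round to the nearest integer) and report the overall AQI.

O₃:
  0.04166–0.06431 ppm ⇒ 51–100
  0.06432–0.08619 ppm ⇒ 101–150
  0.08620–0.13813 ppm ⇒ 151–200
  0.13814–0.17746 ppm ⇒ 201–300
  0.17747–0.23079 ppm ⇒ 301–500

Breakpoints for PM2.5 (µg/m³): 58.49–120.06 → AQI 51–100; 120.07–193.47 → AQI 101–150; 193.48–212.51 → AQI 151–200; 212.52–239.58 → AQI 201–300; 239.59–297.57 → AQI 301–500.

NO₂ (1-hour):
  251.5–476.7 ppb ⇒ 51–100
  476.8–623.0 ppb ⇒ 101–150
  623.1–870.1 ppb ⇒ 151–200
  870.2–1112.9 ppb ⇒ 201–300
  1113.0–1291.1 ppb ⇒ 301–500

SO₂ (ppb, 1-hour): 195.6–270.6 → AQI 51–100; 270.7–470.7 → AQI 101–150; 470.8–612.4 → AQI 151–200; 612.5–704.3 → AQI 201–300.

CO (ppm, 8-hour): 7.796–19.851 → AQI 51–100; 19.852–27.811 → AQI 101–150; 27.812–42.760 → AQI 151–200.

278

O₃: row 0.06432–0.08619 (AQI 101–150). (150−101)·(0.07285−0.06432)/(0.08619−0.06432) + 101 = 49·0.00853/0.02187 + 101 ≈ 120.11 → 120.
PM2.5: 179.73 lies in 120.07–193.47, so I_lo=101, I_hi=150, C_lo=120.07, C_hi=193.47.
(150−101)/(193.47−120.07) × (179.73−120.07) + 101 = 49/73.40 × 59.66 + 101 ≈ 140.83 → 141.
NO₂: 973.4 lies in 870.2–1112.9, so I_lo=201, I_hi=300, C_lo=870.2, C_hi=1112.9.
(300−201)/(1112.9−870.2) × (973.4−870.2) + 201 = 99/242.7 × 103.2 + 201 ≈ 243.10 → 243.
SO₂: 683.7 ∈ [612.5, 704.3] ↔ index [201, 300].
201 + (683.7−612.5)·(300−201)/(704.3−612.5) = 201 + 71.2·99/91.8 ≈ 277.78, so AQI = 278.
CO: 28.303 ∈ [27.812, 42.760] ↔ index [151, 200].
151 + (28.303−27.812)·(200−151)/(42.760−27.812) = 151 + 0.491·49/14.948 ≈ 152.61, so AQI = 153.
Sub-indices: O₃→120, PM2.5→141, NO₂→243, SO₂→278, CO→153. Overall AQI = max = 278; dominant pollutant is SO₂.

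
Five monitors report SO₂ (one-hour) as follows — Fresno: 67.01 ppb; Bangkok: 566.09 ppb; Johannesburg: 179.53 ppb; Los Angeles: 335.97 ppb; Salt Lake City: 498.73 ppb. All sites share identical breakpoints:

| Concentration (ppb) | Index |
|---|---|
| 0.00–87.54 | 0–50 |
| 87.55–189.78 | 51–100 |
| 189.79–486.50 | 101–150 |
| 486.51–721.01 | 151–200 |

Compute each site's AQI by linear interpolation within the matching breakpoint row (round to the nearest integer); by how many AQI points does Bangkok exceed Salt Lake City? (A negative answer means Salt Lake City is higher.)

Fresno: 67.01 ∈ [0.00, 87.54] ↔ index [0, 50].
0 + (67.01−0.00)·(50−0)/(87.54−0.00) = 0 + 67.01·50/87.54 ≈ 38.27, so AQI = 38.
Bangkok 566.09: bracket 486.51–721.01 → index 151–200; slope 49/234.50, offset 79.58.
AQI = 151 + 49/234.50·79.58 ≈ 167.63 ⇒ 168.
Johannesburg: row 87.55–189.78 (AQI 51–100). (100−51)·(179.53−87.55)/(189.78−87.55) + 51 = 49·91.98/102.23 + 51 ≈ 95.09 → 95.
Los Angeles: 335.97 lies in 189.79–486.50, so I_lo=101, I_hi=150, C_lo=189.79, C_hi=486.50.
(150−101)/(486.50−189.79) × (335.97−189.79) + 101 = 49/296.71 × 146.18 + 101 ≈ 125.14 → 125.
Salt Lake City 498.73: bracket 486.51–721.01 → index 151–200; slope 49/234.50, offset 12.22.
AQI = 151 + 49/234.50·12.22 ≈ 153.55 ⇒ 154.
AQIs: Fresno=38, Bangkok=168, Johannesburg=95, Los Angeles=125, Salt Lake City=154. Bangkok (168) − Salt Lake City (154) = 14.

14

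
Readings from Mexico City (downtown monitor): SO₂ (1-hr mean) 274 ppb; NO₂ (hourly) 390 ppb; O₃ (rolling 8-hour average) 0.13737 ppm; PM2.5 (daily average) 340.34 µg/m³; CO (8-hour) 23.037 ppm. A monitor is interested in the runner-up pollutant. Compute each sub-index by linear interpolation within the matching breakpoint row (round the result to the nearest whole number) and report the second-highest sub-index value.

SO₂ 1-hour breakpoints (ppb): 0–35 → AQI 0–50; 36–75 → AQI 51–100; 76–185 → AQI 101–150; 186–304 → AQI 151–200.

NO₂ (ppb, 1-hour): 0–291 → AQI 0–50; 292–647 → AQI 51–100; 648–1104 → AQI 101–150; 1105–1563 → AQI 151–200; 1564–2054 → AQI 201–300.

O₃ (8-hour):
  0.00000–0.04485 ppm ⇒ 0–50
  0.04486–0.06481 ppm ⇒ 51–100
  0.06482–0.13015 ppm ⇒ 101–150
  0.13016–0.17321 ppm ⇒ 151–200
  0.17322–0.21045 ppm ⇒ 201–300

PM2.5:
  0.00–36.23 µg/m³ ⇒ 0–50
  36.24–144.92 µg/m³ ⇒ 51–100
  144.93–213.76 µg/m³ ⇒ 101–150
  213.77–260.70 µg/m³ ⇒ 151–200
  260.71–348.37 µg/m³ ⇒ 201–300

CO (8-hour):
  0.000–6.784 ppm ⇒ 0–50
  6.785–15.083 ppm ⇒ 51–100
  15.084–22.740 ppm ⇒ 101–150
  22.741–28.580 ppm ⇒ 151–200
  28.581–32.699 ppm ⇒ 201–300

188

SO₂: 274 lies in 186–304, so I_lo=151, I_hi=200, C_lo=186, C_hi=304.
(200−151)/(304−186) × (274−186) + 151 = 49/118 × 88 + 151 ≈ 187.54 → 188.
NO₂: 390 lies in 292–647, so I_lo=51, I_hi=100, C_lo=292, C_hi=647.
(100−51)/(647−292) × (390−292) + 51 = 49/355 × 98 + 51 ≈ 64.53 → 65.
O₃: row 0.13016–0.17321 (AQI 151–200). (200−151)·(0.13737−0.13016)/(0.17321−0.13016) + 151 = 49·0.00721/0.04305 + 151 ≈ 159.21 → 159.
PM2.5: row 260.71–348.37 (AQI 201–300). (300−201)·(340.34−260.71)/(348.37−260.71) + 201 = 99·79.63/87.66 + 201 ≈ 290.93 → 291.
CO: row 22.741–28.580 (AQI 151–200). (200−151)·(23.037−22.741)/(28.580−22.741) + 151 = 49·0.296/5.839 + 151 ≈ 153.48 → 153.
Sub-indices: SO₂→188, NO₂→65, O₃→159, PM2.5→291, CO→153. Ranked high→low: 291, 188, 159, 153, 65. Second-highest sub-index = 188.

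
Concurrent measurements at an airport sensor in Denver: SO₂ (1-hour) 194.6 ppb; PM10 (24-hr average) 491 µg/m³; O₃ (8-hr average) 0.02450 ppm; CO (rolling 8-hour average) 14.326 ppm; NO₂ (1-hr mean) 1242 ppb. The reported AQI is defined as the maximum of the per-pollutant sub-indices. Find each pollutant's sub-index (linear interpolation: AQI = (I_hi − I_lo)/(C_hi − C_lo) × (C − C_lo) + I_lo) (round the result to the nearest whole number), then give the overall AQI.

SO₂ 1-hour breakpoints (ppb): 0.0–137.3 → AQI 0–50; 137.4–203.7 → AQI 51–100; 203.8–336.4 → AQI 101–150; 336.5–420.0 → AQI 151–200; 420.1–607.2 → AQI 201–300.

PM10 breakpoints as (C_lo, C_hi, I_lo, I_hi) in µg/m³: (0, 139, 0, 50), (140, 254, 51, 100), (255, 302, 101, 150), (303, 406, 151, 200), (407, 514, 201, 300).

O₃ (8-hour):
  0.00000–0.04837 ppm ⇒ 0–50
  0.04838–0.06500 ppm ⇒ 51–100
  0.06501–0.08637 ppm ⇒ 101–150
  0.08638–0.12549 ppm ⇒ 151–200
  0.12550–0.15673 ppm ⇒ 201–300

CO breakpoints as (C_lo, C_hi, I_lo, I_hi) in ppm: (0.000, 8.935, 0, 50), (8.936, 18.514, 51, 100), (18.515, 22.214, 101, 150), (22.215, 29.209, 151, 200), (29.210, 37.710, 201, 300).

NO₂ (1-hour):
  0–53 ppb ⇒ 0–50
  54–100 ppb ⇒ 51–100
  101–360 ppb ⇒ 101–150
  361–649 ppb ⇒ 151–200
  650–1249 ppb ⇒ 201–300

SO₂: 194.6 lies in 137.4–203.7, so I_lo=51, I_hi=100, C_lo=137.4, C_hi=203.7.
(100−51)/(203.7−137.4) × (194.6−137.4) + 51 = 49/66.3 × 57.2 + 51 ≈ 93.27 → 93.
PM10: 491 lies in 407–514, so I_lo=201, I_hi=300, C_lo=407, C_hi=514.
(300−201)/(514−407) × (491−407) + 201 = 99/107 × 84 + 201 ≈ 278.72 → 279.
O₃ 0.02450: bracket 0.00000–0.04837 → index 0–50; slope 50/0.04837, offset 0.02450.
AQI = 0 + 50/0.04837·0.02450 ≈ 25.33 ⇒ 25.
CO: row 8.936–18.514 (AQI 51–100). (100−51)·(14.326−8.936)/(18.514−8.936) + 51 = 49·5.390/9.578 + 51 ≈ 78.57 → 79.
NO₂: 1242 ∈ [650, 1249] ↔ index [201, 300].
201 + (1242−650)·(300−201)/(1249−650) = 201 + 592·99/599 ≈ 298.84, so AQI = 299.
Sub-indices: SO₂→93, PM10→279, O₃→25, CO→79, NO₂→299. Overall AQI = max = 299; dominant pollutant is NO₂.

299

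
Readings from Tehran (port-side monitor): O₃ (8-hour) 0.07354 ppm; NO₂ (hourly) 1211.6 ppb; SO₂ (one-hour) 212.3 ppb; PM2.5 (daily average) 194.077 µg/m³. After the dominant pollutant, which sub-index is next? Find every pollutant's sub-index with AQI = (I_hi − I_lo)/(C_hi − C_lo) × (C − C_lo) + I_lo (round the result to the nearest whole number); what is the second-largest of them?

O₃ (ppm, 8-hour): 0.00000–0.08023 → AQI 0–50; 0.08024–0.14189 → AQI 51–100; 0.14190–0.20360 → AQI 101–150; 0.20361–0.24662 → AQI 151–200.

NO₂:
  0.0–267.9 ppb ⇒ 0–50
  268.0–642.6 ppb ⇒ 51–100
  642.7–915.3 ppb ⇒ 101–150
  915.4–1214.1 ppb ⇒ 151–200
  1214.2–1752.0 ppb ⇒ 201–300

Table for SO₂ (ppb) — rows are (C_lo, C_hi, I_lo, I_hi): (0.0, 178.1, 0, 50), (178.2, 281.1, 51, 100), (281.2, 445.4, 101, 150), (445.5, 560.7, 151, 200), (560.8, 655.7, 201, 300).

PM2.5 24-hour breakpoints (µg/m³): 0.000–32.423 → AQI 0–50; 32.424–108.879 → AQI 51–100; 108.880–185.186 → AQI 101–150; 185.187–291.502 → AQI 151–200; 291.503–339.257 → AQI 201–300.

155

O₃: 0.07354 lies in 0.00000–0.08023, so I_lo=0, I_hi=50, C_lo=0.00000, C_hi=0.08023.
(50−0)/(0.08023−0.00000) × (0.07354−0.00000) + 0 = 50/0.08023 × 0.07354 + 0 ≈ 45.83 → 46.
NO₂: 1211.6 ∈ [915.4, 1214.1] ↔ index [151, 200].
151 + (1211.6−915.4)·(200−151)/(1214.1−915.4) = 151 + 296.2·49/298.7 ≈ 199.59, so AQI = 200.
SO₂: 212.3 ∈ [178.2, 281.1] ↔ index [51, 100].
51 + (212.3−178.2)·(100−51)/(281.1−178.2) = 51 + 34.1·49/102.9 ≈ 67.24, so AQI = 67.
PM2.5 194.077: bracket 185.187–291.502 → index 151–200; slope 49/106.315, offset 8.890.
AQI = 151 + 49/106.315·8.890 ≈ 155.10 ⇒ 155.
Sub-indices: O₃→46, NO₂→200, SO₂→67, PM2.5→155. Ranked high→low: 200, 155, 67, 46. Second-highest sub-index = 155.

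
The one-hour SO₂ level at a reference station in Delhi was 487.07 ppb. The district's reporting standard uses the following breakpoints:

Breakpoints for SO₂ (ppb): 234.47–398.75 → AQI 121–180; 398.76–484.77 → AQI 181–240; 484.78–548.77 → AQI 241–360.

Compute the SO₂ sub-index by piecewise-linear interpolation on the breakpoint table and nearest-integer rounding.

245

SO₂ 487.07: bracket 484.78–548.77 → index 241–360; slope 119/63.99, offset 2.29.
AQI = 241 + 119/63.99·2.29 ≈ 245.26 ⇒ 245.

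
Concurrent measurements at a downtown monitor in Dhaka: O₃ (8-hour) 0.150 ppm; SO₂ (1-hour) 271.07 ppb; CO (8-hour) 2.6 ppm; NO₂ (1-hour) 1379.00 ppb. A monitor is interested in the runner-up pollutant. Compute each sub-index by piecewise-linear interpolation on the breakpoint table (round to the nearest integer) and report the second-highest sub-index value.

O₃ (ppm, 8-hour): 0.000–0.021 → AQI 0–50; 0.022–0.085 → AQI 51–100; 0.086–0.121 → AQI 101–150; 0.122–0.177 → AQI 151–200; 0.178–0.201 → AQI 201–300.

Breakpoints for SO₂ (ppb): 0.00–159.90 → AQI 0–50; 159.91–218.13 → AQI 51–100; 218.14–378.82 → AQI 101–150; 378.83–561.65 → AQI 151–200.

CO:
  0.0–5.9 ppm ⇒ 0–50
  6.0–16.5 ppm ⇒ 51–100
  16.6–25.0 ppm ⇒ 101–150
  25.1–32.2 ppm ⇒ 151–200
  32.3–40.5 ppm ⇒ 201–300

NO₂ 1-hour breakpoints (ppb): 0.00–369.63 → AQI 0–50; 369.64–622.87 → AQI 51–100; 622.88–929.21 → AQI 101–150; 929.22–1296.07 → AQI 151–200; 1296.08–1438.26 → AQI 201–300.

O₃ 0.150: bracket 0.122–0.177 → index 151–200; slope 49/0.055, offset 0.028.
AQI = 151 + 49/0.055·0.028 ≈ 175.95 ⇒ 176.
SO₂: 271.07 lies in 218.14–378.82, so I_lo=101, I_hi=150, C_lo=218.14, C_hi=378.82.
(150−101)/(378.82−218.14) × (271.07−218.14) + 101 = 49/160.68 × 52.93 + 101 ≈ 117.14 → 117.
CO: 2.6 ∈ [0.0, 5.9] ↔ index [0, 50].
0 + (2.6−0.0)·(50−0)/(5.9−0.0) = 0 + 2.6·50/5.9 ≈ 22.03, so AQI = 22.
NO₂: row 1296.08–1438.26 (AQI 201–300). (300−201)·(1379.00−1296.08)/(1438.26−1296.08) + 201 = 99·82.92/142.18 + 201 ≈ 258.74 → 259.
Sub-indices: O₃→176, SO₂→117, CO→22, NO₂→259. Ranked high→low: 259, 176, 117, 22. Second-highest sub-index = 176.

176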